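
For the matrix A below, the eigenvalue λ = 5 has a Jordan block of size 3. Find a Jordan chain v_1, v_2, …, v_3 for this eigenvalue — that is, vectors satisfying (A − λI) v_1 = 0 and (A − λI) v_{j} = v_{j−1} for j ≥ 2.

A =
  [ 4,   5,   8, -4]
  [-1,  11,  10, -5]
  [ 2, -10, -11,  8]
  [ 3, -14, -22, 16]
A Jordan chain for λ = 5 of length 3:
v_1 = (1, 1, -2, -3)ᵀ
v_2 = (5, 6, -10, -14)ᵀ
v_3 = (0, 1, 0, 0)ᵀ

Let N = A − (5)·I. We want v_3 with N^3 v_3 = 0 but N^2 v_3 ≠ 0; then v_{j-1} := N · v_j for j = 3, …, 2.

Pick v_3 = (0, 1, 0, 0)ᵀ.
Then v_2 = N · v_3 = (5, 6, -10, -14)ᵀ.
Then v_1 = N · v_2 = (1, 1, -2, -3)ᵀ.

Sanity check: (A − (5)·I) v_1 = (0, 0, 0, 0)ᵀ = 0. ✓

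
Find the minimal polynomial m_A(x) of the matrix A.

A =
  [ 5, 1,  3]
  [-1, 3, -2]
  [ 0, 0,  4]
x^3 - 12*x^2 + 48*x - 64

The characteristic polynomial is χ_A(x) = (x - 4)^3, so the eigenvalues are known. The minimal polynomial is
  m_A(x) = Π_λ (x − λ)^{k_λ}
where k_λ is the size of the *largest* Jordan block for λ (equivalently, the smallest k with (A − λI)^k v = 0 for every generalised eigenvector v of λ).

  λ = 4: largest Jordan block has size 3, contributing (x − 4)^3

So m_A(x) = (x - 4)^3 = x^3 - 12*x^2 + 48*x - 64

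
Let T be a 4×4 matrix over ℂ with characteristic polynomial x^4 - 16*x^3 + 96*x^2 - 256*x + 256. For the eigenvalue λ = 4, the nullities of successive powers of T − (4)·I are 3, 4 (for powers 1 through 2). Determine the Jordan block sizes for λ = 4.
Block sizes for λ = 4: [2, 1, 1]

From the dimensions of kernels of powers, the number of Jordan blocks of size at least j is d_j − d_{j−1} where d_j = dim ker(N^j) (with d_0 = 0). Computing the differences gives [3, 1].
The number of blocks of size exactly k is (#blocks of size ≥ k) − (#blocks of size ≥ k + 1), so the partition is: 2 block(s) of size 1, 1 block(s) of size 2.
In nonincreasing order the block sizes are [2, 1, 1].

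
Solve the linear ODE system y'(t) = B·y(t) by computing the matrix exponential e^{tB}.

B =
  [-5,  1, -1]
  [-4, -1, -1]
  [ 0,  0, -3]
e^{tB} =
  [-2*t*exp(-3*t) + exp(-3*t), t*exp(-3*t), t^2*exp(-3*t)/2 - t*exp(-3*t)]
  [-4*t*exp(-3*t), 2*t*exp(-3*t) + exp(-3*t), t^2*exp(-3*t) - t*exp(-3*t)]
  [0, 0, exp(-3*t)]

Strategy: write B = P · J · P⁻¹ where J is a Jordan canonical form, so e^{tB} = P · e^{tJ} · P⁻¹, and e^{tJ} can be computed block-by-block.

B has Jordan form
J =
  [-3,  1,  0]
  [ 0, -3,  1]
  [ 0,  0, -3]
(up to reordering of blocks).

Per-block formulas:
  For a 3×3 Jordan block J_3(-3): exp(t · J_3(-3)) = e^(-3t)·(I + t·N + (t^2/2)·N^2), where N is the 3×3 nilpotent shift.

After assembling e^{tJ} and conjugating by P, we get:

e^{tB} =
  [-2*t*exp(-3*t) + exp(-3*t), t*exp(-3*t), t^2*exp(-3*t)/2 - t*exp(-3*t)]
  [-4*t*exp(-3*t), 2*t*exp(-3*t) + exp(-3*t), t^2*exp(-3*t) - t*exp(-3*t)]
  [0, 0, exp(-3*t)]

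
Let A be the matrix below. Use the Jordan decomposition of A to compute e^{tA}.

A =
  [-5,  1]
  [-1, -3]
e^{tA} =
  [-t*exp(-4*t) + exp(-4*t), t*exp(-4*t)]
  [-t*exp(-4*t), t*exp(-4*t) + exp(-4*t)]

Strategy: write A = P · J · P⁻¹ where J is a Jordan canonical form, so e^{tA} = P · e^{tJ} · P⁻¹, and e^{tJ} can be computed block-by-block.

A has Jordan form
J =
  [-4,  1]
  [ 0, -4]
(up to reordering of blocks).

Per-block formulas:
  For a 2×2 Jordan block J_2(-4): exp(t · J_2(-4)) = e^(-4t)·(I + t·N), where N is the 2×2 nilpotent shift.

After assembling e^{tJ} and conjugating by P, we get:

e^{tA} =
  [-t*exp(-4*t) + exp(-4*t), t*exp(-4*t)]
  [-t*exp(-4*t), t*exp(-4*t) + exp(-4*t)]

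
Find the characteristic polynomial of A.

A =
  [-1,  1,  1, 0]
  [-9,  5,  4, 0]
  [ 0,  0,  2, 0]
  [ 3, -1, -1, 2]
x^4 - 8*x^3 + 24*x^2 - 32*x + 16

Expanding det(x·I − A) (e.g. by cofactor expansion or by noting that A is similar to its Jordan form J, which has the same characteristic polynomial as A) gives
  χ_A(x) = x^4 - 8*x^3 + 24*x^2 - 32*x + 16
which factors as (x - 2)^4. The eigenvalues (with algebraic multiplicities) are λ = 2 with multiplicity 4.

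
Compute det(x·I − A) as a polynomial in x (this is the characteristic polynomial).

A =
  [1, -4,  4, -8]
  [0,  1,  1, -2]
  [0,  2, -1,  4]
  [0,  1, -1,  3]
x^4 - 4*x^3 + 6*x^2 - 4*x + 1

Expanding det(x·I − A) (e.g. by cofactor expansion or by noting that A is similar to its Jordan form J, which has the same characteristic polynomial as A) gives
  χ_A(x) = x^4 - 4*x^3 + 6*x^2 - 4*x + 1
which factors as (x - 1)^4. The eigenvalues (with algebraic multiplicities) are λ = 1 with multiplicity 4.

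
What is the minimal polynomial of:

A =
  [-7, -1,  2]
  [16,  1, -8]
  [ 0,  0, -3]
x^2 + 6*x + 9

The characteristic polynomial is χ_A(x) = (x + 3)^3, so the eigenvalues are known. The minimal polynomial is
  m_A(x) = Π_λ (x − λ)^{k_λ}
where k_λ is the size of the *largest* Jordan block for λ (equivalently, the smallest k with (A − λI)^k v = 0 for every generalised eigenvector v of λ).

  λ = -3: largest Jordan block has size 2, contributing (x + 3)^2

So m_A(x) = (x + 3)^2 = x^2 + 6*x + 9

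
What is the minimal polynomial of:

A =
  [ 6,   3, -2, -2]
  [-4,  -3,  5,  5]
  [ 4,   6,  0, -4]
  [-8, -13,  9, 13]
x^3 - 12*x^2 + 48*x - 64

The characteristic polynomial is χ_A(x) = (x - 4)^4, so the eigenvalues are known. The minimal polynomial is
  m_A(x) = Π_λ (x − λ)^{k_λ}
where k_λ is the size of the *largest* Jordan block for λ (equivalently, the smallest k with (A − λI)^k v = 0 for every generalised eigenvector v of λ).

  λ = 4: largest Jordan block has size 3, contributing (x − 4)^3

So m_A(x) = (x - 4)^3 = x^3 - 12*x^2 + 48*x - 64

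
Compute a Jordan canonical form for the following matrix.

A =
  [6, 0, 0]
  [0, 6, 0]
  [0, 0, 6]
J_1(6) ⊕ J_1(6) ⊕ J_1(6)

The characteristic polynomial is
  det(x·I − A) = x^3 - 18*x^2 + 108*x - 216 = (x - 6)^3

Eigenvalues and multiplicities (the geometric multiplicity of λ is n − rank(A − λI), which equals the number of Jordan blocks for λ):
  λ = 6: algebraic multiplicity = 3, geometric multiplicity = 3

Determining the block sizes for each eigenvalue:
  λ = 6: gm = am = 3, so every block has size 1 → block sizes [1, 1, 1]

Assembling the blocks gives a Jordan form
J =
  [6, 0, 0]
  [0, 6, 0]
  [0, 0, 6]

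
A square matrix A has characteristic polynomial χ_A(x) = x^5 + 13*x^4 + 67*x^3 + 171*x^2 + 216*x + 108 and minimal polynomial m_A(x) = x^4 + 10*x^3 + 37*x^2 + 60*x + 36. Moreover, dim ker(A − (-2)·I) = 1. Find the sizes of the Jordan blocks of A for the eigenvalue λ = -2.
Block sizes for λ = -2: [2]

Step 1 — from the characteristic polynomial, algebraic multiplicity of λ = -2 is 2. From dim ker(A − (-2)·I) = 1, there are exactly 1 Jordan blocks for λ = -2.
Step 2 — from the minimal polynomial, the factor (x + 2)^2 tells us the largest block for λ = -2 has size 2.
Step 3 — with total size 2, 1 blocks, and largest block 2, the block sizes (in nonincreasing order) are [2].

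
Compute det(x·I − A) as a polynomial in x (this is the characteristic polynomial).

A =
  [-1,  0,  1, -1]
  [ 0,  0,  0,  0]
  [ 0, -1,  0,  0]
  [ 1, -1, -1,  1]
x^4

Expanding det(x·I − A) (e.g. by cofactor expansion or by noting that A is similar to its Jordan form J, which has the same characteristic polynomial as A) gives
  χ_A(x) = x^4
which factors as x^4. The eigenvalues (with algebraic multiplicities) are λ = 0 with multiplicity 4.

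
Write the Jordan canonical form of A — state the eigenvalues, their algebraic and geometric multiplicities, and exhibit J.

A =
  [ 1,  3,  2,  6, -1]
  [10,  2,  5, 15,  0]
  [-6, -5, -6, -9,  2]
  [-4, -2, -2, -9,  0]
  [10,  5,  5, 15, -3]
J_2(-3) ⊕ J_2(-3) ⊕ J_1(-3)

The characteristic polynomial is
  det(x·I − A) = x^5 + 15*x^4 + 90*x^3 + 270*x^2 + 405*x + 243 = (x + 3)^5

Eigenvalues and multiplicities (the geometric multiplicity of λ is n − rank(A − λI), which equals the number of Jordan blocks for λ):
  λ = -3: algebraic multiplicity = 5, geometric multiplicity = 3

Determining the block sizes for each eigenvalue:
  λ = -3: with am = 5 and gm = 3, the partition is not yet determined (e.g. several partitions of 5 into 3 parts exist). Let N = A − (-3)·I. Computing rank(N^1) = 2, rank(N^2) = 0; the number of blocks of size ≥ j is rank(N^{j−1}) − rank(N^j), giving [3, 2]. So we have 2 block(s) of size 2, 1 block(s) of size 1 → block sizes [2, 2, 1]

Assembling the blocks gives a Jordan form
J =
  [-3,  1,  0,  0,  0]
  [ 0, -3,  0,  0,  0]
  [ 0,  0, -3,  1,  0]
  [ 0,  0,  0, -3,  0]
  [ 0,  0,  0,  0, -3]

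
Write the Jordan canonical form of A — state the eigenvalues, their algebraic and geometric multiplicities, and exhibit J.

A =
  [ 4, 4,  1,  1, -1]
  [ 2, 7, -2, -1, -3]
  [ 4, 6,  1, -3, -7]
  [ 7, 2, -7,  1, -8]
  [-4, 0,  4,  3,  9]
J_1(2) ⊕ J_3(5) ⊕ J_1(5)

The characteristic polynomial is
  det(x·I − A) = x^5 - 22*x^4 + 190*x^3 - 800*x^2 + 1625*x - 1250 = (x - 5)^4*(x - 2)

Eigenvalues and multiplicities (the geometric multiplicity of λ is n − rank(A − λI), which equals the number of Jordan blocks for λ):
  λ = 2: algebraic multiplicity = 1, geometric multiplicity = 1
  λ = 5: algebraic multiplicity = 4, geometric multiplicity = 2

Determining the block sizes for each eigenvalue:
  λ = 2: one block (gm = 1), so the single block has size am = 1 → block sizes [1]
  λ = 5: with am = 4 and gm = 2, the partition is not yet determined (e.g. several partitions of 4 into 2 parts exist). Let N = A − (5)·I. Computing rank(N^1) = 3, rank(N^2) = 2, rank(N^3) = 1; the number of blocks of size ≥ j is rank(N^{j−1}) − rank(N^j), giving [2, 1, 1]. So we have 1 block(s) of size 3, 1 block(s) of size 1 → block sizes [3, 1]

Assembling the blocks gives a Jordan form
J =
  [2, 0, 0, 0, 0]
  [0, 5, 1, 0, 0]
  [0, 0, 5, 1, 0]
  [0, 0, 0, 5, 0]
  [0, 0, 0, 0, 5]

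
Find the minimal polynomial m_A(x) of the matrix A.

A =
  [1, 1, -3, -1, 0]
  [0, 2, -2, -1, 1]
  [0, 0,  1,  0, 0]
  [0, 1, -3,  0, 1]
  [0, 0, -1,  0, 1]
x^3 - 3*x^2 + 3*x - 1

The characteristic polynomial is χ_A(x) = (x - 1)^5, so the eigenvalues are known. The minimal polynomial is
  m_A(x) = Π_λ (x − λ)^{k_λ}
where k_λ is the size of the *largest* Jordan block for λ (equivalently, the smallest k with (A − λI)^k v = 0 for every generalised eigenvector v of λ).

  λ = 1: largest Jordan block has size 3, contributing (x − 1)^3

So m_A(x) = (x - 1)^3 = x^3 - 3*x^2 + 3*x - 1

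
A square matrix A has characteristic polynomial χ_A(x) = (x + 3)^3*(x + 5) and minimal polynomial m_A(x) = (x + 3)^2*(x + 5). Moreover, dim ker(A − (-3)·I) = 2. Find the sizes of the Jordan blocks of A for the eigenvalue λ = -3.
Block sizes for λ = -3: [2, 1]

Step 1 — from the characteristic polynomial, algebraic multiplicity of λ = -3 is 3. From dim ker(A − (-3)·I) = 2, there are exactly 2 Jordan blocks for λ = -3.
Step 2 — from the minimal polynomial, the factor (x + 3)^2 tells us the largest block for λ = -3 has size 2.
Step 3 — with total size 3, 2 blocks, and largest block 2, the block sizes (in nonincreasing order) are [2, 1].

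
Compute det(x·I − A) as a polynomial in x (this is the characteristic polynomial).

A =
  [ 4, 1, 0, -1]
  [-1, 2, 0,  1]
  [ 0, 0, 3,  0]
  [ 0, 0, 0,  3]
x^4 - 12*x^3 + 54*x^2 - 108*x + 81

Expanding det(x·I − A) (e.g. by cofactor expansion or by noting that A is similar to its Jordan form J, which has the same characteristic polynomial as A) gives
  χ_A(x) = x^4 - 12*x^3 + 54*x^2 - 108*x + 81
which factors as (x - 3)^4. The eigenvalues (with algebraic multiplicities) are λ = 3 with multiplicity 4.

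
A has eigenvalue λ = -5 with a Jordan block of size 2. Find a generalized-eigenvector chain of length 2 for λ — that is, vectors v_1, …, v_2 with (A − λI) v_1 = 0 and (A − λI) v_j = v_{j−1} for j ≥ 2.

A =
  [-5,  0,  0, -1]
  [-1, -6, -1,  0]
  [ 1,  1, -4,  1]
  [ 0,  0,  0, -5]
A Jordan chain for λ = -5 of length 2:
v_1 = (0, -1, 1, 0)ᵀ
v_2 = (1, 0, 0, 0)ᵀ

Let N = A − (-5)·I. We want v_2 with N^2 v_2 = 0 but N^1 v_2 ≠ 0; then v_{j-1} := N · v_j for j = 2, …, 2.

Pick v_2 = (1, 0, 0, 0)ᵀ.
Then v_1 = N · v_2 = (0, -1, 1, 0)ᵀ.

Sanity check: (A − (-5)·I) v_1 = (0, 0, 0, 0)ᵀ = 0. ✓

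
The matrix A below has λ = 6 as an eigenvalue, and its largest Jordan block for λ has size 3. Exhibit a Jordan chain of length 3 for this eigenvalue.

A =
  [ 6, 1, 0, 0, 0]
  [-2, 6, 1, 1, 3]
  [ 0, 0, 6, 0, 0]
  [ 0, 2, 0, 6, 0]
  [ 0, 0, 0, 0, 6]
A Jordan chain for λ = 6 of length 3:
v_1 = (-2, 0, 0, -4, 0)ᵀ
v_2 = (0, -2, 0, 0, 0)ᵀ
v_3 = (1, 0, 0, 0, 0)ᵀ

Let N = A − (6)·I. We want v_3 with N^3 v_3 = 0 but N^2 v_3 ≠ 0; then v_{j-1} := N · v_j for j = 3, …, 2.

Pick v_3 = (1, 0, 0, 0, 0)ᵀ.
Then v_2 = N · v_3 = (0, -2, 0, 0, 0)ᵀ.
Then v_1 = N · v_2 = (-2, 0, 0, -4, 0)ᵀ.

Sanity check: (A − (6)·I) v_1 = (0, 0, 0, 0, 0)ᵀ = 0. ✓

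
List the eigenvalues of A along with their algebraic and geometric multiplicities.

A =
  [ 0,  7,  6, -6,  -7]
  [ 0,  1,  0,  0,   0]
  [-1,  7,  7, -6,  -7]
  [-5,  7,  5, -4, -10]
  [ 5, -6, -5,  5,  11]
λ = 1: alg = 3, geom = 2; λ = 6: alg = 2, geom = 1

Step 1 — factor the characteristic polynomial to read off the algebraic multiplicities:
  χ_A(x) = (x - 6)^2*(x - 1)^3

Step 2 — compute geometric multiplicities via the rank-nullity identity g(λ) = n − rank(A − λI):
  rank(A − (1)·I) = 3, so dim ker(A − (1)·I) = n − 3 = 2
  rank(A − (6)·I) = 4, so dim ker(A − (6)·I) = n − 4 = 1

Summary:
  λ = 1: algebraic multiplicity = 3, geometric multiplicity = 2
  λ = 6: algebraic multiplicity = 2, geometric multiplicity = 1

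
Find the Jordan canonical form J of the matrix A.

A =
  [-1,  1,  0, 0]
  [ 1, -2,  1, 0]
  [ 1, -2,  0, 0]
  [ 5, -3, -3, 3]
J_3(-1) ⊕ J_1(3)

The characteristic polynomial is
  det(x·I − A) = x^4 - 6*x^2 - 8*x - 3 = (x - 3)*(x + 1)^3

Eigenvalues and multiplicities (the geometric multiplicity of λ is n − rank(A − λI), which equals the number of Jordan blocks for λ):
  λ = -1: algebraic multiplicity = 3, geometric multiplicity = 1
  λ = 3: algebraic multiplicity = 1, geometric multiplicity = 1

Determining the block sizes for each eigenvalue:
  λ = -1: one block (gm = 1), so the single block has size am = 3 → block sizes [3]
  λ = 3: one block (gm = 1), so the single block has size am = 1 → block sizes [1]

Assembling the blocks gives a Jordan form
J =
  [-1,  1,  0, 0]
  [ 0, -1,  1, 0]
  [ 0,  0, -1, 0]
  [ 0,  0,  0, 3]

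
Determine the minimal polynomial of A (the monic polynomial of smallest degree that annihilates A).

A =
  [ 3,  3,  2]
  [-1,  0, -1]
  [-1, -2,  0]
x^3 - 3*x^2 + 3*x - 1

The characteristic polynomial is χ_A(x) = (x - 1)^3, so the eigenvalues are known. The minimal polynomial is
  m_A(x) = Π_λ (x − λ)^{k_λ}
where k_λ is the size of the *largest* Jordan block for λ (equivalently, the smallest k with (A − λI)^k v = 0 for every generalised eigenvector v of λ).

  λ = 1: largest Jordan block has size 3, contributing (x − 1)^3

So m_A(x) = (x - 1)^3 = x^3 - 3*x^2 + 3*x - 1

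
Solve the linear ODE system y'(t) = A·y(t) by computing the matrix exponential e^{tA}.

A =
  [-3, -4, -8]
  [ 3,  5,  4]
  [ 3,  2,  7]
e^{tA} =
  [-6*t*exp(3*t) + exp(3*t), -4*t*exp(3*t), -8*t*exp(3*t)]
  [3*t*exp(3*t), 2*t*exp(3*t) + exp(3*t), 4*t*exp(3*t)]
  [3*t*exp(3*t), 2*t*exp(3*t), 4*t*exp(3*t) + exp(3*t)]

Strategy: write A = P · J · P⁻¹ where J is a Jordan canonical form, so e^{tA} = P · e^{tJ} · P⁻¹, and e^{tJ} can be computed block-by-block.

A has Jordan form
J =
  [3, 1, 0]
  [0, 3, 0]
  [0, 0, 3]
(up to reordering of blocks).

Per-block formulas:
  For a 1×1 block at λ = 3: exp(t · [3]) = [e^(3t)].
  For a 2×2 Jordan block J_2(3): exp(t · J_2(3)) = e^(3t)·(I + t·N), where N is the 2×2 nilpotent shift.

After assembling e^{tJ} and conjugating by P, we get:

e^{tA} =
  [-6*t*exp(3*t) + exp(3*t), -4*t*exp(3*t), -8*t*exp(3*t)]
  [3*t*exp(3*t), 2*t*exp(3*t) + exp(3*t), 4*t*exp(3*t)]
  [3*t*exp(3*t), 2*t*exp(3*t), 4*t*exp(3*t) + exp(3*t)]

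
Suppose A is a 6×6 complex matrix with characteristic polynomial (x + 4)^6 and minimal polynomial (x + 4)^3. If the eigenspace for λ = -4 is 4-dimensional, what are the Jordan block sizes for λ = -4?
Block sizes for λ = -4: [3, 1, 1, 1]

Step 1 — from the characteristic polynomial, algebraic multiplicity of λ = -4 is 6. From dim ker(A − (-4)·I) = 4, there are exactly 4 Jordan blocks for λ = -4.
Step 2 — from the minimal polynomial, the factor (x + 4)^3 tells us the largest block for λ = -4 has size 3.
Step 3 — with total size 6, 4 blocks, and largest block 3, the block sizes (in nonincreasing order) are [3, 1, 1, 1].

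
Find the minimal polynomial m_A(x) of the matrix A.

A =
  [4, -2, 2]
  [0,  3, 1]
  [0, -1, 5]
x^2 - 8*x + 16

The characteristic polynomial is χ_A(x) = (x - 4)^3, so the eigenvalues are known. The minimal polynomial is
  m_A(x) = Π_λ (x − λ)^{k_λ}
where k_λ is the size of the *largest* Jordan block for λ (equivalently, the smallest k with (A − λI)^k v = 0 for every generalised eigenvector v of λ).

  λ = 4: largest Jordan block has size 2, contributing (x − 4)^2

So m_A(x) = (x - 4)^2 = x^2 - 8*x + 16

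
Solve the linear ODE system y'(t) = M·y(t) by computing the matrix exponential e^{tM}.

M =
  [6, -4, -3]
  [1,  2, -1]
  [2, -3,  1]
e^{tM} =
  [-t^2*exp(3*t)/2 + 3*t*exp(3*t) + exp(3*t), t^2*exp(3*t)/2 - 4*t*exp(3*t), t^2*exp(3*t)/2 - 3*t*exp(3*t)]
  [t*exp(3*t), -t*exp(3*t) + exp(3*t), -t*exp(3*t)]
  [-t^2*exp(3*t)/2 + 2*t*exp(3*t), t^2*exp(3*t)/2 - 3*t*exp(3*t), t^2*exp(3*t)/2 - 2*t*exp(3*t) + exp(3*t)]

Strategy: write M = P · J · P⁻¹ where J is a Jordan canonical form, so e^{tM} = P · e^{tJ} · P⁻¹, and e^{tJ} can be computed block-by-block.

M has Jordan form
J =
  [3, 1, 0]
  [0, 3, 1]
  [0, 0, 3]
(up to reordering of blocks).

Per-block formulas:
  For a 3×3 Jordan block J_3(3): exp(t · J_3(3)) = e^(3t)·(I + t·N + (t^2/2)·N^2), where N is the 3×3 nilpotent shift.

After assembling e^{tJ} and conjugating by P, we get:

e^{tM} =
  [-t^2*exp(3*t)/2 + 3*t*exp(3*t) + exp(3*t), t^2*exp(3*t)/2 - 4*t*exp(3*t), t^2*exp(3*t)/2 - 3*t*exp(3*t)]
  [t*exp(3*t), -t*exp(3*t) + exp(3*t), -t*exp(3*t)]
  [-t^2*exp(3*t)/2 + 2*t*exp(3*t), t^2*exp(3*t)/2 - 3*t*exp(3*t), t^2*exp(3*t)/2 - 2*t*exp(3*t) + exp(3*t)]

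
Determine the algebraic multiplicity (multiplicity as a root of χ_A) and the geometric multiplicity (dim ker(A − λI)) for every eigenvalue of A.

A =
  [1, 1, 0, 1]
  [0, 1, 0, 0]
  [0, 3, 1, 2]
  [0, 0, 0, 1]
λ = 1: alg = 4, geom = 2

Step 1 — factor the characteristic polynomial to read off the algebraic multiplicities:
  χ_A(x) = (x - 1)^4

Step 2 — compute geometric multiplicities via the rank-nullity identity g(λ) = n − rank(A − λI):
  rank(A − (1)·I) = 2, so dim ker(A − (1)·I) = n − 2 = 2

Summary:
  λ = 1: algebraic multiplicity = 4, geometric multiplicity = 2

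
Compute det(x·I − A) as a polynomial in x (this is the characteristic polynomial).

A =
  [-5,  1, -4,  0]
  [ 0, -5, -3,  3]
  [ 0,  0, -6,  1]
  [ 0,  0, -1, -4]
x^4 + 20*x^3 + 150*x^2 + 500*x + 625

Expanding det(x·I − A) (e.g. by cofactor expansion or by noting that A is similar to its Jordan form J, which has the same characteristic polynomial as A) gives
  χ_A(x) = x^4 + 20*x^3 + 150*x^2 + 500*x + 625
which factors as (x + 5)^4. The eigenvalues (with algebraic multiplicities) are λ = -5 with multiplicity 4.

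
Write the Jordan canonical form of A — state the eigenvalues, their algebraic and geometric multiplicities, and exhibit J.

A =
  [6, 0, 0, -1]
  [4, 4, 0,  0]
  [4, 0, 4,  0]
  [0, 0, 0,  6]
J_1(4) ⊕ J_1(4) ⊕ J_2(6)

The characteristic polynomial is
  det(x·I − A) = x^4 - 20*x^3 + 148*x^2 - 480*x + 576 = (x - 6)^2*(x - 4)^2

Eigenvalues and multiplicities (the geometric multiplicity of λ is n − rank(A − λI), which equals the number of Jordan blocks for λ):
  λ = 4: algebraic multiplicity = 2, geometric multiplicity = 2
  λ = 6: algebraic multiplicity = 2, geometric multiplicity = 1

Determining the block sizes for each eigenvalue:
  λ = 4: gm = am = 2, so every block has size 1 → block sizes [1, 1]
  λ = 6: one block (gm = 1), so the single block has size am = 2 → block sizes [2]

Assembling the blocks gives a Jordan form
J =
  [4, 0, 0, 0]
  [0, 4, 0, 0]
  [0, 0, 6, 1]
  [0, 0, 0, 6]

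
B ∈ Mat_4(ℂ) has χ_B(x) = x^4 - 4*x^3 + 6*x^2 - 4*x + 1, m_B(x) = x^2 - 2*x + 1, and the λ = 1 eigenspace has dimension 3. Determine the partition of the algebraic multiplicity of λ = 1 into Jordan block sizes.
Block sizes for λ = 1: [2, 1, 1]

Step 1 — from the characteristic polynomial, algebraic multiplicity of λ = 1 is 4. From dim ker(B − (1)·I) = 3, there are exactly 3 Jordan blocks for λ = 1.
Step 2 — from the minimal polynomial, the factor (x − 1)^2 tells us the largest block for λ = 1 has size 2.
Step 3 — with total size 4, 3 blocks, and largest block 2, the block sizes (in nonincreasing order) are [2, 1, 1].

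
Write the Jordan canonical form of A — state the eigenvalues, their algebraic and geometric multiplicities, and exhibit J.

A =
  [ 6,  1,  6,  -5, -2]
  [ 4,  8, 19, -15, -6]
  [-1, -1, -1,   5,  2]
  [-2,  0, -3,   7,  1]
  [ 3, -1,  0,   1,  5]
J_3(5) ⊕ J_2(5)

The characteristic polynomial is
  det(x·I − A) = x^5 - 25*x^4 + 250*x^3 - 1250*x^2 + 3125*x - 3125 = (x - 5)^5

Eigenvalues and multiplicities (the geometric multiplicity of λ is n − rank(A − λI), which equals the number of Jordan blocks for λ):
  λ = 5: algebraic multiplicity = 5, geometric multiplicity = 2

Determining the block sizes for each eigenvalue:
  λ = 5: with am = 5 and gm = 2, the partition is not yet determined (e.g. several partitions of 5 into 2 parts exist). Let N = A − (5)·I. Computing rank(N^1) = 3, rank(N^2) = 1, rank(N^3) = 0; the number of blocks of size ≥ j is rank(N^{j−1}) − rank(N^j), giving [2, 2, 1]. So we have 1 block(s) of size 3, 1 block(s) of size 2 → block sizes [3, 2]

Assembling the blocks gives a Jordan form
J =
  [5, 1, 0, 0, 0]
  [0, 5, 1, 0, 0]
  [0, 0, 5, 0, 0]
  [0, 0, 0, 5, 1]
  [0, 0, 0, 0, 5]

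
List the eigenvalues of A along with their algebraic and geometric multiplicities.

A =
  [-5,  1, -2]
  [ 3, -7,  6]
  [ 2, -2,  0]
λ = -4: alg = 3, geom = 2

Step 1 — factor the characteristic polynomial to read off the algebraic multiplicities:
  χ_A(x) = (x + 4)^3

Step 2 — compute geometric multiplicities via the rank-nullity identity g(λ) = n − rank(A − λI):
  rank(A − (-4)·I) = 1, so dim ker(A − (-4)·I) = n − 1 = 2

Summary:
  λ = -4: algebraic multiplicity = 3, geometric multiplicity = 2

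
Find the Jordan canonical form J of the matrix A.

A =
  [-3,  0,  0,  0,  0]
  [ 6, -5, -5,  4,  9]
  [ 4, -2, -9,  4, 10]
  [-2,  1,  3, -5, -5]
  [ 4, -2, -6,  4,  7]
J_3(-3) ⊕ J_1(-3) ⊕ J_1(-3)

The characteristic polynomial is
  det(x·I − A) = x^5 + 15*x^4 + 90*x^3 + 270*x^2 + 405*x + 243 = (x + 3)^5

Eigenvalues and multiplicities (the geometric multiplicity of λ is n − rank(A − λI), which equals the number of Jordan blocks for λ):
  λ = -3: algebraic multiplicity = 5, geometric multiplicity = 3

Determining the block sizes for each eigenvalue:
  λ = -3: with am = 5 and gm = 3, the partition is not yet determined (e.g. several partitions of 5 into 3 parts exist). Let N = A − (-3)·I. Computing rank(N^1) = 2, rank(N^2) = 1, rank(N^3) = 0; the number of blocks of size ≥ j is rank(N^{j−1}) − rank(N^j), giving [3, 1, 1]. So we have 1 block(s) of size 3, 2 block(s) of size 1 → block sizes [3, 1, 1]

Assembling the blocks gives a Jordan form
J =
  [-3,  1,  0,  0,  0]
  [ 0, -3,  1,  0,  0]
  [ 0,  0, -3,  0,  0]
  [ 0,  0,  0, -3,  0]
  [ 0,  0,  0,  0, -3]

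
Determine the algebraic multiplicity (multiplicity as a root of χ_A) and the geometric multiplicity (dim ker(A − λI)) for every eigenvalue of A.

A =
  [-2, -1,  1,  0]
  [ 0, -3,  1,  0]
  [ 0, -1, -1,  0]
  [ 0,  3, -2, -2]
λ = -2: alg = 4, geom = 2

Step 1 — factor the characteristic polynomial to read off the algebraic multiplicities:
  χ_A(x) = (x + 2)^4

Step 2 — compute geometric multiplicities via the rank-nullity identity g(λ) = n − rank(A − λI):
  rank(A − (-2)·I) = 2, so dim ker(A − (-2)·I) = n − 2 = 2

Summary:
  λ = -2: algebraic multiplicity = 4, geometric multiplicity = 2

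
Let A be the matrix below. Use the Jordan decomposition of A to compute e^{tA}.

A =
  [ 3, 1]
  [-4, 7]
e^{tA} =
  [-2*t*exp(5*t) + exp(5*t), t*exp(5*t)]
  [-4*t*exp(5*t), 2*t*exp(5*t) + exp(5*t)]

Strategy: write A = P · J · P⁻¹ where J is a Jordan canonical form, so e^{tA} = P · e^{tJ} · P⁻¹, and e^{tJ} can be computed block-by-block.

A has Jordan form
J =
  [5, 1]
  [0, 5]
(up to reordering of blocks).

Per-block formulas:
  For a 2×2 Jordan block J_2(5): exp(t · J_2(5)) = e^(5t)·(I + t·N), where N is the 2×2 nilpotent shift.

After assembling e^{tJ} and conjugating by P, we get:

e^{tA} =
  [-2*t*exp(5*t) + exp(5*t), t*exp(5*t)]
  [-4*t*exp(5*t), 2*t*exp(5*t) + exp(5*t)]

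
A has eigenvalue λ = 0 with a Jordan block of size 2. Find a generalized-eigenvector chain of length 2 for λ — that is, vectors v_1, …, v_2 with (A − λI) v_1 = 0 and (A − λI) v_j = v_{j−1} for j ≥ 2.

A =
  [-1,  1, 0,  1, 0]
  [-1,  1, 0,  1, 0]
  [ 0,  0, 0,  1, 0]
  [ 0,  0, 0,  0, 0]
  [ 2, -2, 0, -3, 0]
A Jordan chain for λ = 0 of length 2:
v_1 = (-1, -1, 0, 0, 2)ᵀ
v_2 = (1, 0, 0, 0, 0)ᵀ

Let N = A − (0)·I. We want v_2 with N^2 v_2 = 0 but N^1 v_2 ≠ 0; then v_{j-1} := N · v_j for j = 2, …, 2.

Pick v_2 = (1, 0, 0, 0, 0)ᵀ.
Then v_1 = N · v_2 = (-1, -1, 0, 0, 2)ᵀ.

Sanity check: (A − (0)·I) v_1 = (0, 0, 0, 0, 0)ᵀ = 0. ✓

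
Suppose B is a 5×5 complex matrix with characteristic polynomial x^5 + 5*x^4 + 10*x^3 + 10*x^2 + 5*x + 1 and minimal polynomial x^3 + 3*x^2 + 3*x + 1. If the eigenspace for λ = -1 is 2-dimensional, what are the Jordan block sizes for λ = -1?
Block sizes for λ = -1: [3, 2]

Step 1 — from the characteristic polynomial, algebraic multiplicity of λ = -1 is 5. From dim ker(B − (-1)·I) = 2, there are exactly 2 Jordan blocks for λ = -1.
Step 2 — from the minimal polynomial, the factor (x + 1)^3 tells us the largest block for λ = -1 has size 3.
Step 3 — with total size 5, 2 blocks, and largest block 3, the block sizes (in nonincreasing order) are [3, 2].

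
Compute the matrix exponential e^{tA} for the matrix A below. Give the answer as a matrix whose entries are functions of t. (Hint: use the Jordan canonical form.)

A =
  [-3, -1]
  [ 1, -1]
e^{tA} =
  [-t*exp(-2*t) + exp(-2*t), -t*exp(-2*t)]
  [t*exp(-2*t), t*exp(-2*t) + exp(-2*t)]

Strategy: write A = P · J · P⁻¹ where J is a Jordan canonical form, so e^{tA} = P · e^{tJ} · P⁻¹, and e^{tJ} can be computed block-by-block.

A has Jordan form
J =
  [-2,  1]
  [ 0, -2]
(up to reordering of blocks).

Per-block formulas:
  For a 2×2 Jordan block J_2(-2): exp(t · J_2(-2)) = e^(-2t)·(I + t·N), where N is the 2×2 nilpotent shift.

After assembling e^{tJ} and conjugating by P, we get:

e^{tA} =
  [-t*exp(-2*t) + exp(-2*t), -t*exp(-2*t)]
  [t*exp(-2*t), t*exp(-2*t) + exp(-2*t)]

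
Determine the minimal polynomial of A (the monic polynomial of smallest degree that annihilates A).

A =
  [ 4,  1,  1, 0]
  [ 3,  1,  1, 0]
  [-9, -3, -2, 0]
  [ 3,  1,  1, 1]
x^3 - 3*x^2 + 3*x - 1

The characteristic polynomial is χ_A(x) = (x - 1)^4, so the eigenvalues are known. The minimal polynomial is
  m_A(x) = Π_λ (x − λ)^{k_λ}
where k_λ is the size of the *largest* Jordan block for λ (equivalently, the smallest k with (A − λI)^k v = 0 for every generalised eigenvector v of λ).

  λ = 1: largest Jordan block has size 3, contributing (x − 1)^3

So m_A(x) = (x - 1)^3 = x^3 - 3*x^2 + 3*x - 1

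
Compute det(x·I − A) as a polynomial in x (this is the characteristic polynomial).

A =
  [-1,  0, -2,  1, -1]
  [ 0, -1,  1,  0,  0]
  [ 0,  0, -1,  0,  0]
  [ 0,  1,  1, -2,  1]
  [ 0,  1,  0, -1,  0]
x^5 + 5*x^4 + 10*x^3 + 10*x^2 + 5*x + 1

Expanding det(x·I − A) (e.g. by cofactor expansion or by noting that A is similar to its Jordan form J, which has the same characteristic polynomial as A) gives
  χ_A(x) = x^5 + 5*x^4 + 10*x^3 + 10*x^2 + 5*x + 1
which factors as (x + 1)^5. The eigenvalues (with algebraic multiplicities) are λ = -1 with multiplicity 5.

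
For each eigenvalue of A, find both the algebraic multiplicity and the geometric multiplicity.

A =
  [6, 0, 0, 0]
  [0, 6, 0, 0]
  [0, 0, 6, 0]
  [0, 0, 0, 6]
λ = 6: alg = 4, geom = 4

Step 1 — factor the characteristic polynomial to read off the algebraic multiplicities:
  χ_A(x) = (x - 6)^4

Step 2 — compute geometric multiplicities via the rank-nullity identity g(λ) = n − rank(A − λI):
  rank(A − (6)·I) = 0, so dim ker(A − (6)·I) = n − 0 = 4

Summary:
  λ = 6: algebraic multiplicity = 4, geometric multiplicity = 4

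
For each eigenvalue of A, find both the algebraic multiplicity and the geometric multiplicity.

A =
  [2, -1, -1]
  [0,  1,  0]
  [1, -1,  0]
λ = 1: alg = 3, geom = 2

Step 1 — factor the characteristic polynomial to read off the algebraic multiplicities:
  χ_A(x) = (x - 1)^3

Step 2 — compute geometric multiplicities via the rank-nullity identity g(λ) = n − rank(A − λI):
  rank(A − (1)·I) = 1, so dim ker(A − (1)·I) = n − 1 = 2

Summary:
  λ = 1: algebraic multiplicity = 3, geometric multiplicity = 2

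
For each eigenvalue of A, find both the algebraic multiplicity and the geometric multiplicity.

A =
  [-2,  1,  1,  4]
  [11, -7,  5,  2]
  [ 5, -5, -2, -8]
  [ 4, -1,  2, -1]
λ = -3: alg = 4, geom = 2

Step 1 — factor the characteristic polynomial to read off the algebraic multiplicities:
  χ_A(x) = (x + 3)^4

Step 2 — compute geometric multiplicities via the rank-nullity identity g(λ) = n − rank(A − λI):
  rank(A − (-3)·I) = 2, so dim ker(A − (-3)·I) = n − 2 = 2

Summary:
  λ = -3: algebraic multiplicity = 4, geometric multiplicity = 2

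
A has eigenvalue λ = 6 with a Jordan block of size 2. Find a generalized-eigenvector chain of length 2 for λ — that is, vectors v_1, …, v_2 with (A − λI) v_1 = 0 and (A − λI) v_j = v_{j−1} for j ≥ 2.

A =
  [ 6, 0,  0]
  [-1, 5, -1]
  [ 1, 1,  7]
A Jordan chain for λ = 6 of length 2:
v_1 = (0, -1, 1)ᵀ
v_2 = (1, 0, 0)ᵀ

Let N = A − (6)·I. We want v_2 with N^2 v_2 = 0 but N^1 v_2 ≠ 0; then v_{j-1} := N · v_j for j = 2, …, 2.

Pick v_2 = (1, 0, 0)ᵀ.
Then v_1 = N · v_2 = (0, -1, 1)ᵀ.

Sanity check: (A − (6)·I) v_1 = (0, 0, 0)ᵀ = 0. ✓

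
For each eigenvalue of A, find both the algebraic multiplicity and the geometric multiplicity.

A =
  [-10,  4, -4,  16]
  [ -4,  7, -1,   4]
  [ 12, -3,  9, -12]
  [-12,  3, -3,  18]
λ = 6: alg = 4, geom = 3

Step 1 — factor the characteristic polynomial to read off the algebraic multiplicities:
  χ_A(x) = (x - 6)^4

Step 2 — compute geometric multiplicities via the rank-nullity identity g(λ) = n − rank(A − λI):
  rank(A − (6)·I) = 1, so dim ker(A − (6)·I) = n − 1 = 3

Summary:
  λ = 6: algebraic multiplicity = 4, geometric multiplicity = 3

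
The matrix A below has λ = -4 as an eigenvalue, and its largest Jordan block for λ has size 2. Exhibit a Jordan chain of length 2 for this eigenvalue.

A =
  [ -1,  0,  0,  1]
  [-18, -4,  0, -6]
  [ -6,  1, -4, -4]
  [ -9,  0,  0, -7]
A Jordan chain for λ = -4 of length 2:
v_1 = (3, -18, -6, -9)ᵀ
v_2 = (1, 0, 0, 0)ᵀ

Let N = A − (-4)·I. We want v_2 with N^2 v_2 = 0 but N^1 v_2 ≠ 0; then v_{j-1} := N · v_j for j = 2, …, 2.

Pick v_2 = (1, 0, 0, 0)ᵀ.
Then v_1 = N · v_2 = (3, -18, -6, -9)ᵀ.

Sanity check: (A − (-4)·I) v_1 = (0, 0, 0, 0)ᵀ = 0. ✓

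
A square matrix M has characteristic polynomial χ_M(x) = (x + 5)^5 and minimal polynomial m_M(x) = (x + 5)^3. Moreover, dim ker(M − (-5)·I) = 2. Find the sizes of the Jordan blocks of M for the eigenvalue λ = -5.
Block sizes for λ = -5: [3, 2]

Step 1 — from the characteristic polynomial, algebraic multiplicity of λ = -5 is 5. From dim ker(M − (-5)·I) = 2, there are exactly 2 Jordan blocks for λ = -5.
Step 2 — from the minimal polynomial, the factor (x + 5)^3 tells us the largest block for λ = -5 has size 3.
Step 3 — with total size 5, 2 blocks, and largest block 3, the block sizes (in nonincreasing order) are [3, 2].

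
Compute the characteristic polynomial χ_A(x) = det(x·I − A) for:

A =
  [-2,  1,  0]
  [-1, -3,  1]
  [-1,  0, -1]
x^3 + 6*x^2 + 12*x + 8

Expanding det(x·I − A) (e.g. by cofactor expansion or by noting that A is similar to its Jordan form J, which has the same characteristic polynomial as A) gives
  χ_A(x) = x^3 + 6*x^2 + 12*x + 8
which factors as (x + 2)^3. The eigenvalues (with algebraic multiplicities) are λ = -2 with multiplicity 3.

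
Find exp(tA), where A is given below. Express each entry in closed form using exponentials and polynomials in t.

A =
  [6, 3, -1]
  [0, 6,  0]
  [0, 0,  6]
e^{tA} =
  [exp(6*t), 3*t*exp(6*t), -t*exp(6*t)]
  [0, exp(6*t), 0]
  [0, 0, exp(6*t)]

Strategy: write A = P · J · P⁻¹ where J is a Jordan canonical form, so e^{tA} = P · e^{tJ} · P⁻¹, and e^{tJ} can be computed block-by-block.

A has Jordan form
J =
  [6, 1, 0]
  [0, 6, 0]
  [0, 0, 6]
(up to reordering of blocks).

Per-block formulas:
  For a 2×2 Jordan block J_2(6): exp(t · J_2(6)) = e^(6t)·(I + t·N), where N is the 2×2 nilpotent shift.
  For a 1×1 block at λ = 6: exp(t · [6]) = [e^(6t)].

After assembling e^{tJ} and conjugating by P, we get:

e^{tA} =
  [exp(6*t), 3*t*exp(6*t), -t*exp(6*t)]
  [0, exp(6*t), 0]
  [0, 0, exp(6*t)]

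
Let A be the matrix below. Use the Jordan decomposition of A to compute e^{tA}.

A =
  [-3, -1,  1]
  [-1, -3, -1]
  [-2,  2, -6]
e^{tA} =
  [t*exp(-4*t) + exp(-4*t), -t*exp(-4*t), t*exp(-4*t)]
  [-t*exp(-4*t), t*exp(-4*t) + exp(-4*t), -t*exp(-4*t)]
  [-2*t*exp(-4*t), 2*t*exp(-4*t), -2*t*exp(-4*t) + exp(-4*t)]

Strategy: write A = P · J · P⁻¹ where J is a Jordan canonical form, so e^{tA} = P · e^{tJ} · P⁻¹, and e^{tJ} can be computed block-by-block.

A has Jordan form
J =
  [-4,  1,  0]
  [ 0, -4,  0]
  [ 0,  0, -4]
(up to reordering of blocks).

Per-block formulas:
  For a 1×1 block at λ = -4: exp(t · [-4]) = [e^(-4t)].
  For a 2×2 Jordan block J_2(-4): exp(t · J_2(-4)) = e^(-4t)·(I + t·N), where N is the 2×2 nilpotent shift.

After assembling e^{tJ} and conjugating by P, we get:

e^{tA} =
  [t*exp(-4*t) + exp(-4*t), -t*exp(-4*t), t*exp(-4*t)]
  [-t*exp(-4*t), t*exp(-4*t) + exp(-4*t), -t*exp(-4*t)]
  [-2*t*exp(-4*t), 2*t*exp(-4*t), -2*t*exp(-4*t) + exp(-4*t)]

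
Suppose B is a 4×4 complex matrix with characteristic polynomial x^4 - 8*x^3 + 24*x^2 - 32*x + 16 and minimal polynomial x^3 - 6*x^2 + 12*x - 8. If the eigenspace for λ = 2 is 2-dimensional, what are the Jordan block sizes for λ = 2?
Block sizes for λ = 2: [3, 1]

Step 1 — from the characteristic polynomial, algebraic multiplicity of λ = 2 is 4. From dim ker(B − (2)·I) = 2, there are exactly 2 Jordan blocks for λ = 2.
Step 2 — from the minimal polynomial, the factor (x − 2)^3 tells us the largest block for λ = 2 has size 3.
Step 3 — with total size 4, 2 blocks, and largest block 3, the block sizes (in nonincreasing order) are [3, 1].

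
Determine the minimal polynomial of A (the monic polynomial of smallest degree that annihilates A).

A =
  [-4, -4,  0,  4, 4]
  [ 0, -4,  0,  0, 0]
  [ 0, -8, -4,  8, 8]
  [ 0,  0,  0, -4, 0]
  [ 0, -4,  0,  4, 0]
x^2 + 4*x

The characteristic polynomial is χ_A(x) = x*(x + 4)^4, so the eigenvalues are known. The minimal polynomial is
  m_A(x) = Π_λ (x − λ)^{k_λ}
where k_λ is the size of the *largest* Jordan block for λ (equivalently, the smallest k with (A − λI)^k v = 0 for every generalised eigenvector v of λ).

  λ = -4: largest Jordan block has size 1, contributing (x + 4)
  λ = 0: largest Jordan block has size 1, contributing (x − 0)

So m_A(x) = x*(x + 4) = x^2 + 4*x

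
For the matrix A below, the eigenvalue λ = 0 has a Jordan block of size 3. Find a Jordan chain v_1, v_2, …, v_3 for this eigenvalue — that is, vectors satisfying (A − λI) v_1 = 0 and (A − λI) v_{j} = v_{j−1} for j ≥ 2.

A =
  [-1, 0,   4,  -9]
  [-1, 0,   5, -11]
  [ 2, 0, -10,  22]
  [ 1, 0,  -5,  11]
A Jordan chain for λ = 0 of length 3:
v_1 = (1, 1, -2, -1)ᵀ
v_2 = (4, 5, -10, -5)ᵀ
v_3 = (0, 0, 1, 0)ᵀ

Let N = A − (0)·I. We want v_3 with N^3 v_3 = 0 but N^2 v_3 ≠ 0; then v_{j-1} := N · v_j for j = 3, …, 2.

Pick v_3 = (0, 0, 1, 0)ᵀ.
Then v_2 = N · v_3 = (4, 5, -10, -5)ᵀ.
Then v_1 = N · v_2 = (1, 1, -2, -1)ᵀ.

Sanity check: (A − (0)·I) v_1 = (0, 0, 0, 0)ᵀ = 0. ✓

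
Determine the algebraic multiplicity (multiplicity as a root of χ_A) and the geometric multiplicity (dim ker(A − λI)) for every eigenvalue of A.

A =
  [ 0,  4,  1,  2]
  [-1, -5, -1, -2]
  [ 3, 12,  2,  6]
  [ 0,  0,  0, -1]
λ = -1: alg = 4, geom = 3

Step 1 — factor the characteristic polynomial to read off the algebraic multiplicities:
  χ_A(x) = (x + 1)^4

Step 2 — compute geometric multiplicities via the rank-nullity identity g(λ) = n − rank(A − λI):
  rank(A − (-1)·I) = 1, so dim ker(A − (-1)·I) = n − 1 = 3

Summary:
  λ = -1: algebraic multiplicity = 4, geometric multiplicity = 3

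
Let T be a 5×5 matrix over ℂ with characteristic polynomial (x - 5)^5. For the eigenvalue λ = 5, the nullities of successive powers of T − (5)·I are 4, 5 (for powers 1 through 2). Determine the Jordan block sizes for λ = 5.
Block sizes for λ = 5: [2, 1, 1, 1]

From the dimensions of kernels of powers, the number of Jordan blocks of size at least j is d_j − d_{j−1} where d_j = dim ker(N^j) (with d_0 = 0). Computing the differences gives [4, 1].
The number of blocks of size exactly k is (#blocks of size ≥ k) − (#blocks of size ≥ k + 1), so the partition is: 3 block(s) of size 1, 1 block(s) of size 2.
In nonincreasing order the block sizes are [2, 1, 1, 1].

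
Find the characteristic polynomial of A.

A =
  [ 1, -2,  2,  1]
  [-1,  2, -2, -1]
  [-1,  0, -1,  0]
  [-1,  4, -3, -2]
x^4

Expanding det(x·I − A) (e.g. by cofactor expansion or by noting that A is similar to its Jordan form J, which has the same characteristic polynomial as A) gives
  χ_A(x) = x^4
which factors as x^4. The eigenvalues (with algebraic multiplicities) are λ = 0 with multiplicity 4.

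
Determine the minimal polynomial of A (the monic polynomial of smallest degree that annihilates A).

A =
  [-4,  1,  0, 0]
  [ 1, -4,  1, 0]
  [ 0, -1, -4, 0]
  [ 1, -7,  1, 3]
x^4 + 9*x^3 + 12*x^2 - 80*x - 192

The characteristic polynomial is χ_A(x) = (x - 3)*(x + 4)^3, so the eigenvalues are known. The minimal polynomial is
  m_A(x) = Π_λ (x − λ)^{k_λ}
where k_λ is the size of the *largest* Jordan block for λ (equivalently, the smallest k with (A − λI)^k v = 0 for every generalised eigenvector v of λ).

  λ = -4: largest Jordan block has size 3, contributing (x + 4)^3
  λ = 3: largest Jordan block has size 1, contributing (x − 3)

So m_A(x) = (x - 3)*(x + 4)^3 = x^4 + 9*x^3 + 12*x^2 - 80*x - 192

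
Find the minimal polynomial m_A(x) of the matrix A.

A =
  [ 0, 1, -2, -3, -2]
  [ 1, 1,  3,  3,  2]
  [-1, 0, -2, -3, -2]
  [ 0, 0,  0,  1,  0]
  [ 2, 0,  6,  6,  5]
x^3 - 3*x^2 + 3*x - 1

The characteristic polynomial is χ_A(x) = (x - 1)^5, so the eigenvalues are known. The minimal polynomial is
  m_A(x) = Π_λ (x − λ)^{k_λ}
where k_λ is the size of the *largest* Jordan block for λ (equivalently, the smallest k with (A − λI)^k v = 0 for every generalised eigenvector v of λ).

  λ = 1: largest Jordan block has size 3, contributing (x − 1)^3

So m_A(x) = (x - 1)^3 = x^3 - 3*x^2 + 3*x - 1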